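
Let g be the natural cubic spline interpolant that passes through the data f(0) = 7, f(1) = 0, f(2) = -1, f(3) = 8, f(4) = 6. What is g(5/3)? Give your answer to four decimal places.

With σ_i denoting the second derivative at x_i, h_i = 1, 1, 1, 1, and Δ_i = (y_(i+1) − y_i)/h_i = -7, -1, 9, -2:
  1·σ_0 + 4·σ_1 + 1·σ_2 = 6(Δ_1 - Δ_0) = 36
  1·σ_1 + 4·σ_2 + 1·σ_3 = 6(Δ_2 - Δ_1) = 60
  1·σ_2 + 4·σ_3 + 1·σ_4 = 6(Δ_3 - Δ_2) = -66
Natural end conditions: σ_0 = σ_4 = 0.
Forward elimination and back-substitution give σ_0 = 0, σ_1 = 117/28, σ_2 = 135/7, σ_3 = -597/28, σ_4 = 0.
On [1, 2], g(t) = 0 - 157/28·(t - 1) + 117/56·(t - 1)² + 141/56·(t - 1)³.
With (t - 1) = 2/3: g(5/3) = -130/63.

-2.0635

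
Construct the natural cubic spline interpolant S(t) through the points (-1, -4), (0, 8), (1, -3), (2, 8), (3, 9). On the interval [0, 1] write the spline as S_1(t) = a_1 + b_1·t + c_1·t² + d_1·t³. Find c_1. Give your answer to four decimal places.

-23.7321

Put m_i = S'' at the i-th knot. Here h = (1, 1, 1, 1) and Δ = (12, -11, 11, 1), so the interior equations h_(i-1)·m_(i-1) + 2(h_(i-1)+h_i)·m_i + h_i·m_(i+1) = 6(Δ_i − Δ_(i-1)) read
  1·m_0 + 4·m_1 + 1·m_2 = 6(Δ_1 - Δ_0) = -138
  1·m_1 + 4·m_2 + 1·m_3 = 6(Δ_2 - Δ_1) = 132
  1·m_2 + 4·m_3 + 1·m_4 = 6(Δ_3 - Δ_2) = -60
Natural end conditions: m_0 = m_4 = 0.
Solving the tridiagonal system: m_0 = 0, m_1 = -1329/28, m_2 = 363/7, m_3 = -783/28, m_4 = 0.
On [0, 1], with S_1(t) = a_1 + b_1·t + c_1·t² + d_1·t³: c_1 = m_1/2 = -1329/56, d_1 = (m_2 - m_1)/(6h_1) = 927/56, b_1 = Δ_1 - h_1(2m_1 + m_2)/6 = -107/28.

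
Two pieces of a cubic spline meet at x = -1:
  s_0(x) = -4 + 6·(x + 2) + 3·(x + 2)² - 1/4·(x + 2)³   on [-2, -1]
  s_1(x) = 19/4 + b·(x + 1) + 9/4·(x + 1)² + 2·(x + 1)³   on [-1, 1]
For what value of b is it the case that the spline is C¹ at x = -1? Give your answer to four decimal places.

s_0'(x) = 6 + 6·(x + 2) - 3/4·(x + 2)², so s_0'(-1) = 45/4. On the right, s_1'(-1) = b, so b = 45/4.

11.2500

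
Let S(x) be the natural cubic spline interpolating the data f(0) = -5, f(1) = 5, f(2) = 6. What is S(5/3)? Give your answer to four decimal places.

6.3333

Write m_i for S''(x_i). With h_i = 1, 1 and divided differences Δ_i = 10, 1, the continuity of S' gives the tridiagonal system
  1·m_0 + 4·m_1 + 1·m_2 = 6(Δ_1 - Δ_0) = -54
Natural end conditions: m_0 = m_2 = 0.
Solving the tridiagonal system: m_0 = 0, m_1 = -27/2, m_2 = 0.
On [1, 2], S(x) = 5 + 11/2·(x - 1) - 27/4·(x - 1)² + 9/4·(x - 1)³.
With (x - 1) = 2/3: S(5/3) = 19/3.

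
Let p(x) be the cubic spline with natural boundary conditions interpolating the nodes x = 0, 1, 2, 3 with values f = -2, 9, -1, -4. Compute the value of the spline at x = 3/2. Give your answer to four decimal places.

Put M_i = p'' at the i-th knot. Here h = (1, 1, 1) and Δ = (11, -10, -3), so the interior equations h_(i-1)·M_(i-1) + 2(h_(i-1)+h_i)·M_i + h_i·M_(i+1) = 6(Δ_i − Δ_(i-1)) read
  1·M_0 + 4·M_1 + 1·M_2 = 6(Δ_1 - Δ_0) = -126
  1·M_1 + 4·M_2 + 1·M_3 = 6(Δ_2 - Δ_1) = 42
Natural end conditions: M_0 = M_3 = 0.
Solving the tridiagonal system: M_0 = 0, M_1 = -182/5, M_2 = 98/5, M_3 = 0.
On [1, 2], p(x) = 9 - 17/15·(x - 1) - 91/5·(x - 1)² + 28/3·(x - 1)³.
With (x - 1) = 1/2: p(3/2) = 101/20.

5.0500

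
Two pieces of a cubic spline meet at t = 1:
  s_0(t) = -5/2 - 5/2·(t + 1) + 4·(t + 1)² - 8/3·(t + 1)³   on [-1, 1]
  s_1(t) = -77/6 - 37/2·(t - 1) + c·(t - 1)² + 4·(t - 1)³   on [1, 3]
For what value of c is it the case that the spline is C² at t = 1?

-12

s_0''(t) = 8 - 16·(t + 1), so s_0''(1) = -24. On the right, s_1''(1) = 2c, so c = -12.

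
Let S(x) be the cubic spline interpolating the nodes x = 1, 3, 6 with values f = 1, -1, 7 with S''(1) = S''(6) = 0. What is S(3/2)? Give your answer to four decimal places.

0.1563

Put M_i = S'' at the i-th knot. Here h = (2, 3) and Δ = (-1, 8/3), so the interior equations h_(i-1)·M_(i-1) + 2(h_(i-1)+h_i)·M_i + h_i·M_(i+1) = 6(Δ_i − Δ_(i-1)) read
  2·M_0 + 10·M_1 + 3·M_2 = 6(Δ_1 - Δ_0) = 22
Natural end conditions: M_0 = M_2 = 0.
Hence M_0 = 0, M_1 = 11/5, M_2 = 0.
On [1, 3], S(x) = 1 - 26/15·(x - 1) + 0·(x - 1)² + 11/60·(x - 1)³.
With (x - 1) = 1/2: S(3/2) = 5/32.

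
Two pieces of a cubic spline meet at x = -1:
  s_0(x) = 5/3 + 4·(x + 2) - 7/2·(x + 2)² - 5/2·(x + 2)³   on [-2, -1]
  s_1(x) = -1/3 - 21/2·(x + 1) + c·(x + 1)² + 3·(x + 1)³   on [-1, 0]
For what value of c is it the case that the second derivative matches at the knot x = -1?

s_0''(x) = -7 - 15·(x + 2), so s_0''(-1) = -22. On the right, s_1''(-1) = 2c, so c = -11.

-11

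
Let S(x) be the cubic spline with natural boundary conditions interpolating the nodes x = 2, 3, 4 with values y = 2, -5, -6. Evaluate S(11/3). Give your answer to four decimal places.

With M_i denoting the second derivative at x_i, h_i = 1, 1, and Δ_i = (y_(i+1) − y_i)/h_i = -7, -1:
  1·M_0 + 4·M_1 + 1·M_2 = 6(Δ_1 - Δ_0) = 36
Natural end conditions: M_0 = M_2 = 0.
Hence M_0 = 0, M_1 = 9, M_2 = 0.
On [3, 4], S(x) = -5 - 4·(x - 3) + 9/2·(x - 3)² - 3/2·(x - 3)³.
With (x - 3) = 2/3: S(11/3) = -55/9.

-6.1111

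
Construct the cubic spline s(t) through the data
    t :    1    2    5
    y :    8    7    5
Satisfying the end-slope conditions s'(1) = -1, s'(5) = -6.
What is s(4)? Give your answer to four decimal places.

Write M_i for s''(x_i). With h_i = 1, 3 and divided differences Δ_i = -1, -2/3, the continuity of s' gives the tridiagonal system
  1·M_0 + 8·M_1 + 3·M_2 = 6(Δ_1 - Δ_0) = 2
Clamped end conditions give two more equations: 2h_0·M_0 + h_0·M_1 = 6(Δ_0 - s'(1)) = 0 and h_1·M_1 + 2h_1·M_2 = 6(s'(5) - Δ_1) = -32.
Solving: M_0 = -3/2, M_1 = 3, M_2 = -41/6.
On [2, 5], s(t) = 7 - 1/4·(t - 2) + 3/2·(t - 2)² - 59/108·(t - 2)³.
With (t - 2) = 2: s(4) = 439/54.

8.1296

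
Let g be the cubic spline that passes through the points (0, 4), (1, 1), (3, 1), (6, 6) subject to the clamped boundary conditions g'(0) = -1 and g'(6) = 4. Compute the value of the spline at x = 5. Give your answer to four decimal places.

3.1598

Let σ_i = g''(x_i). Step sizes h_i = 1, 2, 3; slopes of the chords Δ_i = (y_(i+1) - y_i)/h_i = -3, 0, 5/3.
  1·σ_0 + 6·σ_1 + 2·σ_2 = 6(Δ_1 - Δ_0) = 18
  2·σ_1 + 10·σ_2 + 3·σ_3 = 6(Δ_2 - Δ_1) = 10
Clamped end conditions give two more equations: 2h_0·σ_0 + h_0·σ_1 = 6(Δ_0 - g'(0)) = -12 and h_2·σ_2 + 2h_2·σ_3 = 6(g'(6) - Δ_2) = 14.
Forward elimination and back-substitution give σ_0 = -158/19, σ_1 = 88/19, σ_2 = -14/19, σ_3 = 154/57.
On [3, 6], g(x) = 1 + 20/19·(x - 3) - 7/19·(x - 3)² + 98/513·(x - 3)³.
With (x - 3) = 2: g(5) = 1621/513.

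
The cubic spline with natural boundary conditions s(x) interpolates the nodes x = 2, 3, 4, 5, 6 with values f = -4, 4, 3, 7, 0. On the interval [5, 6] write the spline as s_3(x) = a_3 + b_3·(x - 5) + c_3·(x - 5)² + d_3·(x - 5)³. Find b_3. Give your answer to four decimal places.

-0.0714

Let M_i = s''(x_i). Step sizes h_i = 1, 1, 1, 1; slopes of the chords Δ_i = (y_(i+1) - y_i)/h_i = 8, -1, 4, -7.
  1·M_0 + 4·M_1 + 1·M_2 = 6(Δ_1 - Δ_0) = -54
  1·M_1 + 4·M_2 + 1·M_3 = 6(Δ_2 - Δ_1) = 30
  1·M_2 + 4·M_3 + 1·M_4 = 6(Δ_3 - Δ_2) = -66
Natural end conditions: M_0 = M_4 = 0.
Forward elimination and back-substitution give M_0 = 0, M_1 = -249/14, M_2 = 120/7, M_3 = -291/14, M_4 = 0.
On [5, 6], with s_3(x) = a_3 + b_3·(x - 5) + c_3·(x - 5)² + d_3·(x - 5)³: c_3 = M_3/2 = -291/28, d_3 = (M_4 - M_3)/(6h_3) = 97/28, b_3 = Δ_3 - h_3(2M_3 + M_4)/6 = -1/14.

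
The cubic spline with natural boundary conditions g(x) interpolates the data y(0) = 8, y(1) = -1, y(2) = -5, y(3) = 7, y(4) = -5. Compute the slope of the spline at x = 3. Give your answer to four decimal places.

2.9643

With m_i denoting the second derivative at x_i, h_i = 1, 1, 1, 1, and Δ_i = (y_(i+1) − y_i)/h_i = -9, -4, 12, -12:
  1·m_0 + 4·m_1 + 1·m_2 = 6(Δ_1 - Δ_0) = 30
  1·m_1 + 4·m_2 + 1·m_3 = 6(Δ_2 - Δ_1) = 96
  1·m_2 + 4·m_3 + 1·m_4 = 6(Δ_3 - Δ_2) = -144
Natural end conditions: m_0 = m_4 = 0.
Solving the tridiagonal system: m_0 = 0, m_1 = -39/28, m_2 = 249/7, m_3 = -1257/28, m_4 = 0.
On [3, 4], g'(x) = b_3 + 2c_3·(x - 3) + 3d_3·(x - 3)² with b_3 = Δ_3 - h_3(2m_3 + m_4)/6 = 83/28, c_3 = m_3/2 = -1257/56, d_3 = (m_4 - m_3)/(6h_3) = 419/56. So g'(3) = 83/28.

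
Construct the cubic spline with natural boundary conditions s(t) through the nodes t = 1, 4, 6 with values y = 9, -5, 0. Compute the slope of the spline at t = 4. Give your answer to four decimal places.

-0.3667

Let σ_i = s''(x_i). Step sizes h_i = 3, 2; slopes of the chords Δ_i = (y_(i+1) - y_i)/h_i = -14/3, 5/2.
  3·σ_0 + 10·σ_1 + 2·σ_2 = 6(Δ_1 - Δ_0) = 43
Natural end conditions: σ_0 = σ_2 = 0.
Hence σ_0 = 0, σ_1 = 43/10, σ_2 = 0.
On [4, 6], s'(t) = b_1 + 2c_1·(t - 4) + 3d_1·(t - 4)² with b_1 = Δ_1 - h_1(2σ_1 + σ_2)/6 = -11/30, c_1 = σ_1/2 = 43/20, d_1 = (σ_2 - σ_1)/(6h_1) = -43/120. So s'(4) = -11/30.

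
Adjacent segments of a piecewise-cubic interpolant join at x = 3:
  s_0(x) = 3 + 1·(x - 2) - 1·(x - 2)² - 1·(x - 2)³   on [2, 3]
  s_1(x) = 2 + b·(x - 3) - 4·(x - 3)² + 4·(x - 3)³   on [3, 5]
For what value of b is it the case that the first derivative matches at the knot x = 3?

s_0'(x) = 1 - 2·(x - 2) - 3·(x - 2)², so s_0'(3) = -4. On the right, s_1'(3) = b, so b = -4.

-4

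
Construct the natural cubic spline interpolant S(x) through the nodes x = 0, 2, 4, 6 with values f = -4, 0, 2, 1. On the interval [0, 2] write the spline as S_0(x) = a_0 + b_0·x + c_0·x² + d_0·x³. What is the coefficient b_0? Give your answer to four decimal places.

With M_i denoting the second derivative at x_i, h_i = 2, 2, 2, and Δ_i = (y_(i+1) − y_i)/h_i = 2, 1, -1/2:
  2·M_0 + 8·M_1 + 2·M_2 = 6(Δ_1 - Δ_0) = -6
  2·M_1 + 8·M_2 + 2·M_3 = 6(Δ_2 - Δ_1) = -9
Natural end conditions: M_0 = M_3 = 0.
Hence M_0 = 0, M_1 = -1/2, M_2 = -1, M_3 = 0.
On [0, 2], with S_0(x) = a_0 + b_0·x + c_0·x² + d_0·x³: c_0 = M_0/2 = 0, d_0 = (M_1 - M_0)/(6h_0) = -1/24, b_0 = Δ_0 - h_0(2M_0 + M_1)/6 = 13/6.

2.1667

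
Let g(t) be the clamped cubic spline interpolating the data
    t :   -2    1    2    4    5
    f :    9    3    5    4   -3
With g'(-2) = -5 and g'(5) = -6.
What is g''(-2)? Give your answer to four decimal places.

Let M_i = g''(x_i). Step sizes h_i = 3, 1, 2, 1; slopes of the chords Δ_i = (y_(i+1) - y_i)/h_i = -2, 2, -1/2, -7.
  3·M_0 + 8·M_1 + 1·M_2 = 6(Δ_1 - Δ_0) = 24
  1·M_1 + 6·M_2 + 2·M_3 = 6(Δ_2 - Δ_1) = -15
  2·M_2 + 6·M_3 + 1·M_4 = 6(Δ_3 - Δ_2) = -39
Clamped end conditions give two more equations: 2h_0·M_0 + h_0·M_1 = 6(Δ_0 - g'(-2)) = 18 and h_3·M_3 + 2h_3·M_4 = 6(g'(5) - Δ_3) = 6.
Solving: M_0 = 443/244, M_1 = 289/122, M_2 = -97/244, M_3 = -457/61, M_4 = 823/122.

1.8156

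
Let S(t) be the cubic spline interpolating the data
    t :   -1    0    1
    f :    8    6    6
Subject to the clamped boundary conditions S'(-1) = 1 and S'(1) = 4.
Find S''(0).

3

Let M_i = S''(x_i). Step sizes h_i = 1, 1; slopes of the chords Δ_i = (y_(i+1) - y_i)/h_i = -2, 0.
  1·M_0 + 4·M_1 + 1·M_2 = 6(Δ_1 - Δ_0) = 12
Clamped end conditions give two more equations: 2h_0·M_0 + h_0·M_1 = 6(Δ_0 - S'(-1)) = -18 and h_1·M_1 + 2h_1·M_2 = 6(S'(1) - Δ_1) = 24.
Solving the tridiagonal system: M_0 = -21/2, M_1 = 3, M_2 = 21/2.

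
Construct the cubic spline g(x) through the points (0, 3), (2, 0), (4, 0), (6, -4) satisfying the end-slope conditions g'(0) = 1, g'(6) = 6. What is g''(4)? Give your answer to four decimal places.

With σ_i denoting the second derivative at x_i, h_i = 2, 2, 2, and Δ_i = (y_(i+1) − y_i)/h_i = -3/2, 0, -2:
  2·σ_0 + 8·σ_1 + 2·σ_2 = 6(Δ_1 - Δ_0) = 9
  2·σ_1 + 8·σ_2 + 2·σ_3 = 6(Δ_2 - Δ_1) = -12
Clamped end conditions give two more equations: 2h_0·σ_0 + h_0·σ_1 = 6(Δ_0 - g'(0)) = -15 and h_2·σ_2 + 2h_2·σ_3 = 6(g'(6) - Δ_2) = 48.
Solving: σ_0 = -35/6, σ_1 = 25/6, σ_2 = -19/3, σ_3 = 91/6.

-6.3333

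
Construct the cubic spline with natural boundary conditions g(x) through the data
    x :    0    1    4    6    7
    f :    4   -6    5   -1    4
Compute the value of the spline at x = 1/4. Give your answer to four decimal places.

0.9448

Let M_i = g''(x_i). Step sizes h_i = 1, 3, 2, 1; slopes of the chords Δ_i = (y_(i+1) - y_i)/h_i = -10, 11/3, -3, 5.
  1·M_0 + 8·M_1 + 3·M_2 = 6(Δ_1 - Δ_0) = 82
  3·M_1 + 10·M_2 + 2·M_3 = 6(Δ_2 - Δ_1) = -40
  2·M_2 + 6·M_3 + 1·M_4 = 6(Δ_3 - Δ_2) = 48
Natural end conditions: M_0 = M_4 = 0.
Solving: M_0 = 0, M_1 = 2800/197, M_2 = -2082/197, M_3 = 2270/197, M_4 = 0.
On [0, 1], g(x) = 4 - 7310/591·x + 0·x² + 1400/591·x³.
With x = 1/4: g(1/4) = 1489/1576.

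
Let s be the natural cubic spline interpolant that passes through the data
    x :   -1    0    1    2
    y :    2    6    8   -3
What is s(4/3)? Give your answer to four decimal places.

5.5679

Write σ_i for s''(x_i). With h_i = 1, 1, 1 and divided differences Δ_i = 4, 2, -11, the continuity of s' gives the tridiagonal system
  1·σ_0 + 4·σ_1 + 1·σ_2 = 6(Δ_1 - Δ_0) = -12
  1·σ_1 + 4·σ_2 + 1·σ_3 = 6(Δ_2 - Δ_1) = -78
Natural end conditions: σ_0 = σ_3 = 0.
Forward elimination and back-substitution give σ_0 = 0, σ_1 = 2, σ_2 = -20, σ_3 = 0.
On [1, 2], s(x) = 8 - 13/3·(x - 1) - 10·(x - 1)² + 10/3·(x - 1)³.
With (x - 1) = 1/3: s(4/3) = 451/81.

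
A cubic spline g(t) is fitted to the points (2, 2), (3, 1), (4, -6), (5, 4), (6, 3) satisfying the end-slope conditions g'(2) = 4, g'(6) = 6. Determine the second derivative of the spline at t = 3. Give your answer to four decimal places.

-17.0714

With m_i denoting the second derivative at x_i, h_i = 1, 1, 1, 1, and Δ_i = (y_(i+1) − y_i)/h_i = -1, -7, 10, -1:
  1·m_0 + 4·m_1 + 1·m_2 = 6(Δ_1 - Δ_0) = -36
  1·m_1 + 4·m_2 + 1·m_3 = 6(Δ_2 - Δ_1) = 102
  1·m_2 + 4·m_3 + 1·m_4 = 6(Δ_3 - Δ_2) = -66
Clamped end conditions give two more equations: 2h_0·m_0 + h_0·m_1 = 6(Δ_0 - g'(2)) = -30 and h_3·m_3 + 2h_3·m_4 = 6(g'(6) - Δ_3) = 42.
Solving: m_0 = -181/28, m_1 = -239/14, m_2 = 155/4, m_3 = -503/14, m_4 = 1091/28.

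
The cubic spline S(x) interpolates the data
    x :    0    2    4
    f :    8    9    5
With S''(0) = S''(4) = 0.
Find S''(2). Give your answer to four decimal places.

With σ_i denoting the second derivative at x_i, h_i = 2, 2, and Δ_i = (y_(i+1) − y_i)/h_i = 1/2, -2:
  2·σ_0 + 8·σ_1 + 2·σ_2 = 6(Δ_1 - Δ_0) = -15
Natural end conditions: σ_0 = σ_2 = 0.
Hence σ_0 = 0, σ_1 = -15/8, σ_2 = 0.

-1.8750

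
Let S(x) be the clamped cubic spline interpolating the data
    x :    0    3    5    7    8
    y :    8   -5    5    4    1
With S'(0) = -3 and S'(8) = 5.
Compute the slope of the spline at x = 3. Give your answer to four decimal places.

1.1486

Put σ_i = S'' at the i-th knot. Here h = (3, 2, 2, 1) and Δ = (-13/3, 5, -1/2, -3), so the interior equations h_(i-1)·σ_(i-1) + 2(h_(i-1)+h_i)·σ_i + h_i·σ_(i+1) = 6(Δ_i − Δ_(i-1)) read
  3·σ_0 + 10·σ_1 + 2·σ_2 = 6(Δ_1 - Δ_0) = 56
  2·σ_1 + 8·σ_2 + 2·σ_3 = 6(Δ_2 - Δ_1) = -33
  2·σ_2 + 6·σ_3 + 1·σ_4 = 6(Δ_3 - Δ_2) = -15
Clamped end conditions give two more equations: 2h_0·σ_0 + h_0·σ_1 = 6(Δ_0 - S'(0)) = -8 and h_3·σ_3 + 2h_3·σ_4 = 6(S'(8) - Δ_3) = 48.
Solving the tridiagonal system: σ_0 = -3455/636, σ_1 = 869/106, σ_2 = -2053/424, σ_3 = -565/106, σ_4 = 5653/212.
On [3, 5], S'(x) = b_1 + 2c_1·(x - 3) + 3d_1·(x - 3)² with b_1 = Δ_1 - h_1(2σ_1 + σ_2)/6 = 487/424, c_1 = σ_1/2 = 869/212, d_1 = (σ_2 - σ_1)/(6h_1) = -1843/1696. So S'(3) = 487/424.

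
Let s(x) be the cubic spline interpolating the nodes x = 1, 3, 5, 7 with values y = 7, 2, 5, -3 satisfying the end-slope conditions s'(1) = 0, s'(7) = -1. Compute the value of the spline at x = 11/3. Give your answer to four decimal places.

Let σ_i = s''(x_i). Step sizes h_i = 2, 2, 2; slopes of the chords Δ_i = (y_(i+1) - y_i)/h_i = -5/2, 3/2, -4.
  2·σ_0 + 8·σ_1 + 2·σ_2 = 6(Δ_1 - Δ_0) = 24
  2·σ_1 + 8·σ_2 + 2·σ_3 = 6(Δ_2 - Δ_1) = -33
Clamped end conditions give two more equations: 2h_0·σ_0 + h_0·σ_1 = 6(Δ_0 - s'(1)) = -15 and h_2·σ_2 + 2h_2·σ_3 = 6(s'(7) - Δ_2) = 18.
Hence σ_0 = -107/15, σ_1 = 203/30, σ_2 = -119/15, σ_3 = 127/15.
On [3, 5], s(x) = 2 - 11/30·(x - 3) + 203/60·(x - 3)² - 49/40·(x - 3)³.
With (x - 3) = 2/3: s(11/3) = 391/135.

2.8963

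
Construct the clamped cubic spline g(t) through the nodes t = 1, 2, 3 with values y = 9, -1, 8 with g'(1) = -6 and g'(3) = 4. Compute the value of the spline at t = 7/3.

1

Write m_i for g''(x_i). With h_i = 1, 1 and divided differences Δ_i = -10, 9, the continuity of g' gives the tridiagonal system
  1·m_0 + 4·m_1 + 1·m_2 = 6(Δ_1 - Δ_0) = 114
Clamped end conditions give two more equations: 2h_0·m_0 + h_0·m_1 = 6(Δ_0 - g'(1)) = -24 and h_1·m_1 + 2h_1·m_2 = 6(g'(3) - Δ_1) = -30.
Solving: m_0 = -71/2, m_1 = 47, m_2 = -77/2.
On [2, 3], g(t) = -1 - 1/4·(t - 2) + 47/2·(t - 2)² - 57/4·(t - 2)³.
With (t - 2) = 1/3: g(7/3) = 1.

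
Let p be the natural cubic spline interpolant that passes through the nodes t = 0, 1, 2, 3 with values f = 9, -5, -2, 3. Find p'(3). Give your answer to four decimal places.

4.4000

Write σ_i for p''(x_i). With h_i = 1, 1, 1 and divided differences Δ_i = -14, 3, 5, the continuity of p' gives the tridiagonal system
  1·σ_0 + 4·σ_1 + 1·σ_2 = 6(Δ_1 - Δ_0) = 102
  1·σ_1 + 4·σ_2 + 1·σ_3 = 6(Δ_2 - Δ_1) = 12
Natural end conditions: σ_0 = σ_3 = 0.
Solving the tridiagonal system: σ_0 = 0, σ_1 = 132/5, σ_2 = -18/5, σ_3 = 0.
On [2, 3], p'(t) = b_2 + 2c_2·(t - 2) + 3d_2·(t - 2)² with b_2 = Δ_2 - h_2(2σ_2 + σ_3)/6 = 31/5, c_2 = σ_2/2 = -9/5, d_2 = (σ_3 - σ_2)/(6h_2) = 3/5. So p'(3) = 22/5.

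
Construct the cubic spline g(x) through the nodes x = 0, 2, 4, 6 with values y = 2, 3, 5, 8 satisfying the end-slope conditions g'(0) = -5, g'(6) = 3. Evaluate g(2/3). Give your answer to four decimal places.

Let σ_i = g''(x_i). Step sizes h_i = 2, 2, 2; slopes of the chords Δ_i = (y_(i+1) - y_i)/h_i = 1/2, 1, 3/2.
  2·σ_0 + 8·σ_1 + 2·σ_2 = 6(Δ_1 - Δ_0) = 3
  2·σ_1 + 8·σ_2 + 2·σ_3 = 6(Δ_2 - Δ_1) = 3
Clamped end conditions give two more equations: 2h_0·σ_0 + h_0·σ_1 = 6(Δ_0 - g'(0)) = 33 and h_2·σ_2 + 2h_2·σ_3 = 6(g'(6) - Δ_2) = 9.
Solving: σ_0 = 139/15, σ_1 = -61/30, σ_2 = 11/30, σ_3 = 31/15.
On [0, 2], g(x) = 2 - 5·x + 139/30·x² - 113/120·x³.
With x = 2/3: g(2/3) = 181/405.

0.4469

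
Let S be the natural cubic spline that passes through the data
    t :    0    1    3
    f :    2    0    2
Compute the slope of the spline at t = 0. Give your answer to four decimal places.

With σ_i denoting the second derivative at x_i, h_i = 1, 2, and Δ_i = (y_(i+1) − y_i)/h_i = -2, 1:
  1·σ_0 + 6·σ_1 + 2·σ_2 = 6(Δ_1 - Δ_0) = 18
Natural end conditions: σ_0 = σ_2 = 0.
Hence σ_0 = 0, σ_1 = 3, σ_2 = 0.
On [0, 1], S'(t) = b_0 + 2c_0·t + 3d_0·t² with b_0 = Δ_0 - h_0(2σ_0 + σ_1)/6 = -5/2, c_0 = σ_0/2 = 0, d_0 = (σ_1 - σ_0)/(6h_0) = 1/2. So S'(0) = -5/2.

-2.5000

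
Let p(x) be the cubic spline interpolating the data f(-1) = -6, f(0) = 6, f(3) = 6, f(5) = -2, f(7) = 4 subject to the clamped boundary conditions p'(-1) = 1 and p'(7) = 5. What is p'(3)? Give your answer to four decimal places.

-6.2500

Put M_i = p'' at the i-th knot. Here h = (1, 3, 2, 2) and Δ = (12, 0, -4, 3), so the interior equations h_(i-1)·M_(i-1) + 2(h_(i-1)+h_i)·M_i + h_i·M_(i+1) = 6(Δ_i − Δ_(i-1)) read
  1·M_0 + 8·M_1 + 3·M_2 = 6(Δ_1 - Δ_0) = -72
  3·M_1 + 10·M_2 + 2·M_3 = 6(Δ_2 - Δ_1) = -24
  2·M_2 + 8·M_3 + 2·M_4 = 6(Δ_3 - Δ_2) = 42
Clamped end conditions give two more equations: 2h_0·M_0 + h_0·M_1 = 6(Δ_0 - p'(-1)) = 66 and h_3·M_3 + 2h_3·M_4 = 6(p'(7) - Δ_3) = 12.
Solving the tridiagonal system: M_0 = 643/16, M_1 = -115/8, M_2 = 15/16, M_3 = 39/8, M_4 = 9/16.
On [3, 5], p'(x) = b_2 + 2c_2·(x - 3) + 3d_2·(x - 3)² with b_2 = Δ_2 - h_2(2M_2 + M_3)/6 = -25/4, c_2 = M_2/2 = 15/32, d_2 = (M_3 - M_2)/(6h_2) = 21/64. So p'(3) = -25/4.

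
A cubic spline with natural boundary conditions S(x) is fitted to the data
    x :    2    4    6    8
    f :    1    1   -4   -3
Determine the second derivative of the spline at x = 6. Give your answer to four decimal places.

2.9000

Let m_i = S''(x_i). Step sizes h_i = 2, 2, 2; slopes of the chords Δ_i = (y_(i+1) - y_i)/h_i = 0, -5/2, 1/2.
  2·m_0 + 8·m_1 + 2·m_2 = 6(Δ_1 - Δ_0) = -15
  2·m_1 + 8·m_2 + 2·m_3 = 6(Δ_2 - Δ_1) = 18
Natural end conditions: m_0 = m_3 = 0.
Forward elimination and back-substitution give m_0 = 0, m_1 = -13/5, m_2 = 29/10, m_3 = 0.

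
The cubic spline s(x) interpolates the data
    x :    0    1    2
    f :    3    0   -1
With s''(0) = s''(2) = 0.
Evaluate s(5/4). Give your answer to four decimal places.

-0.4141

Write σ_i for s''(x_i). With h_i = 1, 1 and divided differences Δ_i = -3, -1, the continuity of s' gives the tridiagonal system
  1·σ_0 + 4·σ_1 + 1·σ_2 = 6(Δ_1 - Δ_0) = 12
Natural end conditions: σ_0 = σ_2 = 0.
Solving the tridiagonal system: σ_0 = 0, σ_1 = 3, σ_2 = 0.
On [1, 2], s(x) = 0 - 2·(x - 1) + 3/2·(x - 1)² - 1/2·(x - 1)³.
With (x - 1) = 1/4: s(5/4) = -53/128.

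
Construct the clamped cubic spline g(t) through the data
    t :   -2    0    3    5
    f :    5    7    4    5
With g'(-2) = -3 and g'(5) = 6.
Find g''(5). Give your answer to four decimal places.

8.2188

Write M_i for g''(x_i). With h_i = 2, 3, 2 and divided differences Δ_i = 1, -1, 1/2, the continuity of g' gives the tridiagonal system
  2·M_0 + 10·M_1 + 3·M_2 = 6(Δ_1 - Δ_0) = -12
  3·M_1 + 10·M_2 + 2·M_3 = 6(Δ_2 - Δ_1) = 9
Clamped end conditions give two more equations: 2h_0·M_0 + h_0·M_1 = 6(Δ_0 - g'(-2)) = 24 and h_2·M_2 + 2h_2·M_3 = 6(g'(5) - Δ_2) = 33.
Hence M_0 = 235/32, M_1 = -43/16, M_2 = 1/16, M_3 = 263/32.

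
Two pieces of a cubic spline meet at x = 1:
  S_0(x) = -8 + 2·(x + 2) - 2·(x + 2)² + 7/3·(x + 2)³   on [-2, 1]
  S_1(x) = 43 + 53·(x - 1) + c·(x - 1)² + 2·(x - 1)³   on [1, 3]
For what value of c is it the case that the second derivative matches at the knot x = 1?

19

S_0''(x) = -4 + 14·(x + 2), so S_0''(1) = 38. On the right, S_1''(1) = 2c, so c = 19.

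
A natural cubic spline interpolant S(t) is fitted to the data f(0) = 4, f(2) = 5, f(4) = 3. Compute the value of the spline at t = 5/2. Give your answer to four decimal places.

With M_i denoting the second derivative at x_i, h_i = 2, 2, and Δ_i = (y_(i+1) − y_i)/h_i = 1/2, -1:
  2·M_0 + 8·M_1 + 2·M_2 = 6(Δ_1 - Δ_0) = -9
Natural end conditions: M_0 = M_2 = 0.
Forward elimination and back-substitution give M_0 = 0, M_1 = -9/8, M_2 = 0.
On [2, 4], S(t) = 5 - 1/4·(t - 2) - 9/16·(t - 2)² + 3/32·(t - 2)³.
With (t - 2) = 1/2: S(5/2) = 1215/256.

4.7461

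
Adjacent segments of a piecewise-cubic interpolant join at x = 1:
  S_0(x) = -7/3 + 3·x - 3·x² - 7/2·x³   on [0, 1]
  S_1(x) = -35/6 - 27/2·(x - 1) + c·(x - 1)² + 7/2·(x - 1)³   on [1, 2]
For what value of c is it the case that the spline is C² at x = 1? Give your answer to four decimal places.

S_0''(x) = -6 - 21·x, so S_0''(1) = -27. On the right, S_1''(1) = 2c, so c = -27/2.

-13.5000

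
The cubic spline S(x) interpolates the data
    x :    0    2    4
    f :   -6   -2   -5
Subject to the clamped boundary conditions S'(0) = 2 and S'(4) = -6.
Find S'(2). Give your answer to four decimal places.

Write m_i for S''(x_i). With h_i = 2, 2 and divided differences Δ_i = 2, -3/2, the continuity of S' gives the tridiagonal system
  2·m_0 + 8·m_1 + 2·m_2 = 6(Δ_1 - Δ_0) = -21
Clamped end conditions give two more equations: 2h_0·m_0 + h_0·m_1 = 6(Δ_0 - S'(0)) = 0 and h_1·m_1 + 2h_1·m_2 = 6(S'(4) - Δ_1) = -27.
Solving: m_0 = 5/8, m_1 = -5/4, m_2 = -49/8.
On [2, 4], S'(x) = b_1 + 2c_1·(x - 2) + 3d_1·(x - 2)² with b_1 = Δ_1 - h_1(2m_1 + m_2)/6 = 11/8, c_1 = m_1/2 = -5/8, d_1 = (m_2 - m_1)/(6h_1) = -13/32. So S'(2) = 11/8.

1.3750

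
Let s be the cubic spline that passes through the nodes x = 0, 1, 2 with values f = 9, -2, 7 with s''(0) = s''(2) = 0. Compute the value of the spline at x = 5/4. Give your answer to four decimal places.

-1.3906

Let σ_i = s''(x_i). Step sizes h_i = 1, 1; slopes of the chords Δ_i = (y_(i+1) - y_i)/h_i = -11, 9.
  1·σ_0 + 4·σ_1 + 1·σ_2 = 6(Δ_1 - Δ_0) = 120
Natural end conditions: σ_0 = σ_2 = 0.
Solving: σ_0 = 0, σ_1 = 30, σ_2 = 0.
On [1, 2], s(x) = -2 - 1·(x - 1) + 15·(x - 1)² - 5·(x - 1)³.
With (x - 1) = 1/4: s(5/4) = -89/64.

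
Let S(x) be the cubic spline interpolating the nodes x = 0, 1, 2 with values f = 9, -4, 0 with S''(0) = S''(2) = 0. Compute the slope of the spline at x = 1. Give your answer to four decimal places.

Put M_i = S'' at the i-th knot. Here h = (1, 1) and Δ = (-13, 4), so the interior equations h_(i-1)·M_(i-1) + 2(h_(i-1)+h_i)·M_i + h_i·M_(i+1) = 6(Δ_i − Δ_(i-1)) read
  1·M_0 + 4·M_1 + 1·M_2 = 6(Δ_1 - Δ_0) = 102
Natural end conditions: M_0 = M_2 = 0.
Hence M_0 = 0, M_1 = 51/2, M_2 = 0.
On [1, 2], S'(x) = b_1 + 2c_1·(x - 1) + 3d_1·(x - 1)² with b_1 = Δ_1 - h_1(2M_1 + M_2)/6 = -9/2, c_1 = M_1/2 = 51/4, d_1 = (M_2 - M_1)/(6h_1) = -17/4. So S'(1) = -9/2.

-4.5000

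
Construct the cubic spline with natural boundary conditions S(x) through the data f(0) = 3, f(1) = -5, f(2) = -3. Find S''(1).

15

Let M_i = S''(x_i). Step sizes h_i = 1, 1; slopes of the chords Δ_i = (y_(i+1) - y_i)/h_i = -8, 2.
  1·M_0 + 4·M_1 + 1·M_2 = 6(Δ_1 - Δ_0) = 60
Natural end conditions: M_0 = M_2 = 0.
Hence M_0 = 0, M_1 = 15, M_2 = 0.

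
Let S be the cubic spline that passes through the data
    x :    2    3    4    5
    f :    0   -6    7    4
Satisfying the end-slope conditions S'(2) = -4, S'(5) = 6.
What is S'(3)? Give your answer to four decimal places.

With M_i denoting the second derivative at x_i, h_i = 1, 1, 1, and Δ_i = (y_(i+1) − y_i)/h_i = -6, 13, -3:
  1·M_0 + 4·M_1 + 1·M_2 = 6(Δ_1 - Δ_0) = 114
  1·M_1 + 4·M_2 + 1·M_3 = 6(Δ_2 - Δ_1) = -96
Clamped end conditions give two more equations: 2h_0·M_0 + h_0·M_1 = 6(Δ_0 - S'(2)) = -12 and h_2·M_2 + 2h_2·M_3 = 6(S'(5) - Δ_2) = 54.
Solving: M_0 = -452/15, M_1 = 724/15, M_2 = -734/15, M_3 = 772/15.
On [3, 4], S'(x) = b_1 + 2c_1·(x - 3) + 3d_1·(x - 3)² with b_1 = Δ_1 - h_1(2M_1 + M_2)/6 = 76/15, c_1 = M_1/2 = 362/15, d_1 = (M_2 - M_1)/(6h_1) = -81/5. So S'(3) = 76/15.

5.0667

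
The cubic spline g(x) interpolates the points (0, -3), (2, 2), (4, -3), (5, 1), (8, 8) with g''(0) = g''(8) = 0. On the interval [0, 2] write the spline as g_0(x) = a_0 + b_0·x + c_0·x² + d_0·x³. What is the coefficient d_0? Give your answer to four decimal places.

Write m_i for g''(x_i). With h_i = 2, 2, 1, 3 and divided differences Δ_i = 5/2, -5/2, 4, 7/3, the continuity of g' gives the tridiagonal system
  2·m_0 + 8·m_1 + 2·m_2 = 6(Δ_1 - Δ_0) = -30
  2·m_1 + 6·m_2 + 1·m_3 = 6(Δ_2 - Δ_1) = 39
  1·m_2 + 8·m_3 + 3·m_4 = 6(Δ_3 - Δ_2) = -10
Natural end conditions: m_0 = m_4 = 0.
Solving: m_0 = 0, m_1 = -1027/172, m_2 = 382/43, m_3 = -203/86, m_4 = 0.
On [0, 2], with g_0(x) = a_0 + b_0·x + c_0·x² + d_0·x³: c_0 = m_0/2 = 0, d_0 = (m_1 - m_0)/(6h_0) = -1027/2064, b_0 = Δ_0 - h_0(2m_0 + m_1)/6 = 2317/516.

-0.4976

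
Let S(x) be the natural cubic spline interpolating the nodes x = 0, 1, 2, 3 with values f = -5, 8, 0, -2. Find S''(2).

Write σ_i for S''(x_i). With h_i = 1, 1, 1 and divided differences Δ_i = 13, -8, -2, the continuity of S' gives the tridiagonal system
  1·σ_0 + 4·σ_1 + 1·σ_2 = 6(Δ_1 - Δ_0) = -126
  1·σ_1 + 4·σ_2 + 1·σ_3 = 6(Δ_2 - Δ_1) = 36
Natural end conditions: σ_0 = σ_3 = 0.
Hence σ_0 = 0, σ_1 = -36, σ_2 = 18, σ_3 = 0.

18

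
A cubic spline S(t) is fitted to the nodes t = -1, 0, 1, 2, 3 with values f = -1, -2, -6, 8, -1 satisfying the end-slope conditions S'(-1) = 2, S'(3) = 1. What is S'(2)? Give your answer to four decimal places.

Let M_i = S''(x_i). Step sizes h_i = 1, 1, 1, 1; slopes of the chords Δ_i = (y_(i+1) - y_i)/h_i = -1, -4, 14, -9.
  1·M_0 + 4·M_1 + 1·M_2 = 6(Δ_1 - Δ_0) = -18
  1·M_1 + 4·M_2 + 1·M_3 = 6(Δ_2 - Δ_1) = 108
  1·M_2 + 4·M_3 + 1·M_4 = 6(Δ_3 - Δ_2) = -138
Clamped end conditions give two more equations: 2h_0·M_0 + h_0·M_1 = 6(Δ_0 - S'(-1)) = -18 and h_3·M_3 + 2h_3·M_4 = 6(S'(3) - Δ_3) = 60.
Solving the tridiagonal system: M_0 = -31/28, M_1 = -221/14, M_2 = 185/4, M_3 = -857/14, M_4 = 1697/28.
On [2, 3], S'(t) = b_3 + 2c_3·(t - 2) + 3d_3·(t - 2)² with b_3 = Δ_3 - h_3(2M_3 + M_4)/6 = 73/56, c_3 = M_3/2 = -857/28, d_3 = (M_4 - M_3)/(6h_3) = 1137/56. So S'(2) = 73/56.

1.3036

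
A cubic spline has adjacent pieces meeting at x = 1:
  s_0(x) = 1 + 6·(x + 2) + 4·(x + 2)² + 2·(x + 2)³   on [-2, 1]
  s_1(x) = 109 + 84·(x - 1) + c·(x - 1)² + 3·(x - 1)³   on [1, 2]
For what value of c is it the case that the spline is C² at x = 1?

22

s_0''(x) = 8 + 12·(x + 2), so s_0''(1) = 44. On the right, s_1''(1) = 2c, so c = 22.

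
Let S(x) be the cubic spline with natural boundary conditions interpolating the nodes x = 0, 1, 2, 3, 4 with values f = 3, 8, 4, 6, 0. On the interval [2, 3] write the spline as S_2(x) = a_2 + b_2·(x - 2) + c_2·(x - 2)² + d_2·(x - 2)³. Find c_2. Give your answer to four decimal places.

Let M_i = S''(x_i). Step sizes h_i = 1, 1, 1, 1; slopes of the chords Δ_i = (y_(i+1) - y_i)/h_i = 5, -4, 2, -6.
  1·M_0 + 4·M_1 + 1·M_2 = 6(Δ_1 - Δ_0) = -54
  1·M_1 + 4·M_2 + 1·M_3 = 6(Δ_2 - Δ_1) = 36
  1·M_2 + 4·M_3 + 1·M_4 = 6(Δ_3 - Δ_2) = -48
Natural end conditions: M_0 = M_4 = 0.
Solving: M_0 = 0, M_1 = -501/28, M_2 = 123/7, M_3 = -459/28, M_4 = 0.
On [2, 3], with S_2(x) = a_2 + b_2·(x - 2) + c_2·(x - 2)² + d_2·(x - 2)³: c_2 = M_2/2 = 123/14, d_2 = (M_3 - M_2)/(6h_2) = -317/56, b_2 = Δ_2 - h_2(2M_2 + M_3)/6 = -9/8.

8.7857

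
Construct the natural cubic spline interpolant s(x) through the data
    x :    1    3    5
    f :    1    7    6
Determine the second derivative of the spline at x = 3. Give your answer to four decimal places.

Let M_i = s''(x_i). Step sizes h_i = 2, 2; slopes of the chords Δ_i = (y_(i+1) - y_i)/h_i = 3, -1/2.
  2·M_0 + 8·M_1 + 2·M_2 = 6(Δ_1 - Δ_0) = -21
Natural end conditions: M_0 = M_2 = 0.
Forward elimination and back-substitution give M_0 = 0, M_1 = -21/8, M_2 = 0.

-2.6250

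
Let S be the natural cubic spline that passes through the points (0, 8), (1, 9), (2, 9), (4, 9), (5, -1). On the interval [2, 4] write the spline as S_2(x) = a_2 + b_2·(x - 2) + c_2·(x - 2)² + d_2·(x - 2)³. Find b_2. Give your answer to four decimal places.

Put M_i = S'' at the i-th knot. Here h = (1, 1, 2, 1) and Δ = (1, 0, 0, -10), so the interior equations h_(i-1)·M_(i-1) + 2(h_(i-1)+h_i)·M_i + h_i·M_(i+1) = 6(Δ_i − Δ_(i-1)) read
  1·M_0 + 4·M_1 + 1·M_2 = 6(Δ_1 - Δ_0) = -6
  1·M_1 + 6·M_2 + 2·M_3 = 6(Δ_2 - Δ_1) = 0
  2·M_2 + 6·M_3 + 1·M_4 = 6(Δ_3 - Δ_2) = -60
Natural end conditions: M_0 = M_4 = 0.
Solving the tridiagonal system: M_0 = 0, M_1 = -156/61, M_2 = 258/61, M_3 = -696/61, M_4 = 0.
On [2, 4], with S_2(x) = a_2 + b_2·(x - 2) + c_2·(x - 2)² + d_2·(x - 2)³: c_2 = M_2/2 = 129/61, d_2 = (M_3 - M_2)/(6h_2) = -159/122, b_2 = Δ_2 - h_2(2M_2 + M_3)/6 = 60/61.

0.9836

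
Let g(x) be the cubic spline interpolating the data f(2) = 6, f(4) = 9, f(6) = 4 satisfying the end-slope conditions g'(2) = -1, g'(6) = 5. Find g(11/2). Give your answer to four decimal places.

3.2109

Write σ_i for g''(x_i). With h_i = 2, 2 and divided differences Δ_i = 3/2, -5/2, the continuity of g' gives the tridiagonal system
  2·σ_0 + 8·σ_1 + 2·σ_2 = 6(Δ_1 - Δ_0) = -24
Clamped end conditions give two more equations: 2h_0·σ_0 + h_0·σ_1 = 6(Δ_0 - g'(2)) = 15 and h_1·σ_1 + 2h_1·σ_2 = 6(g'(6) - Δ_1) = 45.
Solving: σ_0 = 33/4, σ_1 = -9, σ_2 = 63/4.
On [4, 6], g(x) = 9 - 7/4·(x - 4) - 9/2·(x - 4)² + 33/16·(x - 4)³.
With (x - 4) = 3/2: g(11/2) = 411/128.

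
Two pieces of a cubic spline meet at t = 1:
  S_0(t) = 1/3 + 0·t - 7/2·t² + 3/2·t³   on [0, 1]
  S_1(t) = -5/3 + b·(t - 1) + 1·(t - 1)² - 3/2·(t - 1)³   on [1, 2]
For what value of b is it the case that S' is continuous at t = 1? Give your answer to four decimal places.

-2.5000

S_0'(t) = 0 - 7·t + 9/2·t², so S_0'(1) = -5/2. On the right, S_1'(1) = b, so b = -5/2.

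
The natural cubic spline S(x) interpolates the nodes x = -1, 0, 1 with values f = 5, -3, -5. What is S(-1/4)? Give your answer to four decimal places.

-1.4922

With M_i denoting the second derivative at x_i, h_i = 1, 1, and Δ_i = (y_(i+1) − y_i)/h_i = -8, -2:
  1·M_0 + 4·M_1 + 1·M_2 = 6(Δ_1 - Δ_0) = 36
Natural end conditions: M_0 = M_2 = 0.
Solving the tridiagonal system: M_0 = 0, M_1 = 9, M_2 = 0.
On [-1, 0], S(x) = 5 - 19/2·(x + 1) + 0·(x + 1)² + 3/2·(x + 1)³.
With (x + 1) = 3/4: S(-1/4) = -191/128.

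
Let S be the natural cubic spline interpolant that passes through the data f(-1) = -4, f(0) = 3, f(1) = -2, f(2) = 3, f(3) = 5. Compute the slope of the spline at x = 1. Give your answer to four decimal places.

-1.1250

Put M_i = S'' at the i-th knot. Here h = (1, 1, 1, 1) and Δ = (7, -5, 5, 2), so the interior equations h_(i-1)·M_(i-1) + 2(h_(i-1)+h_i)·M_i + h_i·M_(i+1) = 6(Δ_i − Δ_(i-1)) read
  1·M_0 + 4·M_1 + 1·M_2 = 6(Δ_1 - Δ_0) = -72
  1·M_1 + 4·M_2 + 1·M_3 = 6(Δ_2 - Δ_1) = 60
  1·M_2 + 4·M_3 + 1·M_4 = 6(Δ_3 - Δ_2) = -18
Natural end conditions: M_0 = M_4 = 0.
Forward elimination and back-substitution give M_0 = 0, M_1 = -669/28, M_2 = 165/7, M_3 = -291/28, M_4 = 0.
On [1, 2], S'(x) = b_2 + 2c_2·(x - 1) + 3d_2·(x - 1)² with b_2 = Δ_2 - h_2(2M_2 + M_3)/6 = -9/8, c_2 = M_2/2 = 165/14, d_2 = (M_3 - M_2)/(6h_2) = -317/56. So S'(1) = -9/8.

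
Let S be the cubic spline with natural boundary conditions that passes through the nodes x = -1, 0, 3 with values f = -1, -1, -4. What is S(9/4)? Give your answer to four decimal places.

Put M_i = S'' at the i-th knot. Here h = (1, 3) and Δ = (0, -1), so the interior equations h_(i-1)·M_(i-1) + 2(h_(i-1)+h_i)·M_i + h_i·M_(i+1) = 6(Δ_i − Δ_(i-1)) read
  1·M_0 + 8·M_1 + 3·M_2 = 6(Δ_1 - Δ_0) = -6
Natural end conditions: M_0 = M_2 = 0.
Forward elimination and back-substitution give M_0 = 0, M_1 = -3/4, M_2 = 0.
On [0, 3], S(x) = -1 - 1/4·x - 3/8·x² + 1/24·x³.
With x = 9/4: S(9/4) = -1529/512.

-2.9863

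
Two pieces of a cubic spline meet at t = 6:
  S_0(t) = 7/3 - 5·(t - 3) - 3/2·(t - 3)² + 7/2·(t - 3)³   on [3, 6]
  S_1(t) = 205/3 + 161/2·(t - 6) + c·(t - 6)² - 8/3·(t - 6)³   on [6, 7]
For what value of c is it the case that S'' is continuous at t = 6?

S_0''(t) = -3 + 21·(t - 3), so S_0''(6) = 60. On the right, S_1''(6) = 2c, so c = 30.

30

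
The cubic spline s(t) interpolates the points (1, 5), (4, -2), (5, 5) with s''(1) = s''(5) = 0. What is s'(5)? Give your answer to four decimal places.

Let m_i = s''(x_i). Step sizes h_i = 3, 1; slopes of the chords Δ_i = (y_(i+1) - y_i)/h_i = -7/3, 7.
  3·m_0 + 8·m_1 + 1·m_2 = 6(Δ_1 - Δ_0) = 56
Natural end conditions: m_0 = m_2 = 0.
Forward elimination and back-substitution give m_0 = 0, m_1 = 7, m_2 = 0.
On [4, 5], s'(t) = b_1 + 2c_1·(t - 4) + 3d_1·(t - 4)² with b_1 = Δ_1 - h_1(2m_1 + m_2)/6 = 14/3, c_1 = m_1/2 = 7/2, d_1 = (m_2 - m_1)/(6h_1) = -7/6. So s'(5) = 49/6.

8.1667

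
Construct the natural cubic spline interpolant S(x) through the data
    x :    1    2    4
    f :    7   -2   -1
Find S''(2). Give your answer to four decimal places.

9.5000

Let σ_i = S''(x_i). Step sizes h_i = 1, 2; slopes of the chords Δ_i = (y_(i+1) - y_i)/h_i = -9, 1/2.
  1·σ_0 + 6·σ_1 + 2·σ_2 = 6(Δ_1 - Δ_0) = 57
Natural end conditions: σ_0 = σ_2 = 0.
Forward elimination and back-substitution give σ_0 = 0, σ_1 = 19/2, σ_2 = 0.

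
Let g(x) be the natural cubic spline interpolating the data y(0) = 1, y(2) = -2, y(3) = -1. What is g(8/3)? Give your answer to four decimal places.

-1.4568

Put m_i = g'' at the i-th knot. Here h = (2, 1) and Δ = (-3/2, 1), so the interior equations h_(i-1)·m_(i-1) + 2(h_(i-1)+h_i)·m_i + h_i·m_(i+1) = 6(Δ_i − Δ_(i-1)) read
  2·m_0 + 6·m_1 + 1·m_2 = 6(Δ_1 - Δ_0) = 15
Natural end conditions: m_0 = m_2 = 0.
Solving: m_0 = 0, m_1 = 5/2, m_2 = 0.
On [2, 3], g(x) = -2 + 1/6·(x - 2) + 5/4·(x - 2)² - 5/12·(x - 2)³.
With (x - 2) = 2/3: g(8/3) = -118/81.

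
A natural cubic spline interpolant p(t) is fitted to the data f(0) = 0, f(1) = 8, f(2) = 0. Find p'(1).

Put σ_i = p'' at the i-th knot. Here h = (1, 1) and Δ = (8, -8), so the interior equations h_(i-1)·σ_(i-1) + 2(h_(i-1)+h_i)·σ_i + h_i·σ_(i+1) = 6(Δ_i − Δ_(i-1)) read
  1·σ_0 + 4·σ_1 + 1·σ_2 = 6(Δ_1 - Δ_0) = -96
Natural end conditions: σ_0 = σ_2 = 0.
Forward elimination and back-substitution give σ_0 = 0, σ_1 = -24, σ_2 = 0.
On [1, 2], p'(t) = b_1 + 2c_1·(t - 1) + 3d_1·(t - 1)² with b_1 = Δ_1 - h_1(2σ_1 + σ_2)/6 = 0, c_1 = σ_1/2 = -12, d_1 = (σ_2 - σ_1)/(6h_1) = 4. So p'(1) = 0.

0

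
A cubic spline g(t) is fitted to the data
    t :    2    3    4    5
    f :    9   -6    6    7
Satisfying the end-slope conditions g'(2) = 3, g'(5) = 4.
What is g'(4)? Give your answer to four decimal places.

10.1333

With σ_i denoting the second derivative at x_i, h_i = 1, 1, 1, and Δ_i = (y_(i+1) − y_i)/h_i = -15, 12, 1:
  1·σ_0 + 4·σ_1 + 1·σ_2 = 6(Δ_1 - Δ_0) = 162
  1·σ_1 + 4·σ_2 + 1·σ_3 = 6(Δ_2 - Δ_1) = -66
Clamped end conditions give two more equations: 2h_0·σ_0 + h_0·σ_1 = 6(Δ_0 - g'(2)) = -108 and h_2·σ_2 + 2h_2·σ_3 = 6(g'(5) - Δ_2) = 18.
Solving: σ_0 = -1364/15, σ_1 = 1108/15, σ_2 = -638/15, σ_3 = 454/15.
On [4, 5], g'(t) = b_2 + 2c_2·(t - 4) + 3d_2·(t - 4)² with b_2 = Δ_2 - h_2(2σ_2 + σ_3)/6 = 152/15, c_2 = σ_2/2 = -319/15, d_2 = (σ_3 - σ_2)/(6h_2) = 182/15. So g'(4) = 152/15.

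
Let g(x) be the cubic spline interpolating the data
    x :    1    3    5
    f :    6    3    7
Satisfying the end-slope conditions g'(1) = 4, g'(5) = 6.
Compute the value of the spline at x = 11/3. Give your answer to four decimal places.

2.5185

Write M_i for g''(x_i). With h_i = 2, 2 and divided differences Δ_i = -3/2, 2, the continuity of g' gives the tridiagonal system
  2·M_0 + 8·M_1 + 2·M_2 = 6(Δ_1 - Δ_0) = 21
Clamped end conditions give two more equations: 2h_0·M_0 + h_0·M_1 = 6(Δ_0 - g'(1)) = -33 and h_1·M_1 + 2h_1·M_2 = 6(g'(5) - Δ_1) = 24.
Solving the tridiagonal system: M_0 = -83/8, M_1 = 17/4, M_2 = 31/8.
On [3, 5], g(x) = 3 - 17/8·(x - 3) + 17/8·(x - 3)² - 1/32·(x - 3)³.
With (x - 3) = 2/3: g(11/3) = 68/27.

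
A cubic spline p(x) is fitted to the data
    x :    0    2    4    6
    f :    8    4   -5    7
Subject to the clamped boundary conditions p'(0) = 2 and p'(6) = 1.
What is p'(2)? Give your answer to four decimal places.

-5.9667

With m_i denoting the second derivative at x_i, h_i = 2, 2, 2, and Δ_i = (y_(i+1) − y_i)/h_i = -2, -9/2, 6:
  2·m_0 + 8·m_1 + 2·m_2 = 6(Δ_1 - Δ_0) = -15
  2·m_1 + 8·m_2 + 2·m_3 = 6(Δ_2 - Δ_1) = 63
Clamped end conditions give two more equations: 2h_0·m_0 + h_0·m_1 = 6(Δ_0 - p'(0)) = -24 and h_2·m_2 + 2h_2·m_3 = 6(p'(6) - Δ_2) = -30.
Solving: m_0 = -121/30, m_1 = -59/15, m_2 = 184/15, m_3 = -409/30.
On [2, 4], p'(x) = b_1 + 2c_1·(x - 2) + 3d_1·(x - 2)² with b_1 = Δ_1 - h_1(2m_1 + m_2)/6 = -179/30, c_1 = m_1/2 = -59/30, d_1 = (m_2 - m_1)/(6h_1) = 27/20. So p'(2) = -179/30.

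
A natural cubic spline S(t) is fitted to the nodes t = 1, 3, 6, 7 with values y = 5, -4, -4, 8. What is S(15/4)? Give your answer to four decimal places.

-7.1641

With m_i denoting the second derivative at x_i, h_i = 2, 3, 1, and Δ_i = (y_(i+1) − y_i)/h_i = -9/2, 0, 12:
  2·m_0 + 10·m_1 + 3·m_2 = 6(Δ_1 - Δ_0) = 27
  3·m_1 + 8·m_2 + 1·m_3 = 6(Δ_2 - Δ_1) = 72
Natural end conditions: m_0 = m_3 = 0.
Solving: m_0 = 0, m_1 = 0, m_2 = 9, m_3 = 0.
On [3, 6], S(t) = -4 - 9/2·(t - 3) + 0·(t - 3)² + 1/2·(t - 3)³.
With (t - 3) = 3/4: S(15/4) = -917/128.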